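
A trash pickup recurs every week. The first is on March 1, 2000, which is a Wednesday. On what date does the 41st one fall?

December 6, 2000

The 41st occurrence is 40 intervals after the first: 40 × 7 = 280 days after March 1, 2000.
March has 31 days — 30 days to the end of March leaves 250.
April has 30 days (220 left).
May has 31 days (189 left).
June has 30 days (159 left).
July has 31 days (128 left).
August has 31 days (97 left).
September has 30 days (67 left).
October has 31 days (36 left).
November has 30 days (6 left).
6 days into December → December 6, 2000.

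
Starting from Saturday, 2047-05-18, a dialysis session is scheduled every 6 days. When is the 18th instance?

The 18th occurrence is 17 intervals after the first: 17 × 6 = 102 days after 2047-05-18.
May has 31 days — 13 days to the end of May leaves 89.
June has 30 days (59 left).
July has 31 days (28 left).
28 days into August → 2047-08-28.

2047-08-28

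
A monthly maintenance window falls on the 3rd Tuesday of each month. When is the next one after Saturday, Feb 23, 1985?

Feb 1985 starts on a Friday; its first Tuesday is the 5th, so the 3rd Tuesday is the 19th — Feb 19, 1985.
That is not after Feb 23, 1985, so look at Mar 1985.
Mar 1985 starts on a Friday; its first Tuesday is the 5th, so the 3rd Tuesday is the 19th — Mar 19, 1985.

Mar 19, 1985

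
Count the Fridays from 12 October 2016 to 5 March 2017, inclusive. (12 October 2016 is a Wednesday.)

12 October 2016 is a Wednesday; the first Friday on or after it is 14 October 2016 (2 days later).
From 14 October 2016 to 5 March 2017: 17 + 30 + 31 + 31 + 28 + 5 = 142 days (rest of October, November, December, January, February, March).
142 ÷ 7 = 20 full weeks with remainder 2, so 20 more Fridays after the first → 21.

21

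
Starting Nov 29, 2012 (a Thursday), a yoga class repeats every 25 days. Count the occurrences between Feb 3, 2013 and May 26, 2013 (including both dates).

Occurrences land 25·i days after Nov 29, 2012 for i = 0, 1, 2, …
Feb 3, 2013 is 66 days after the start; 66 ÷ 25 = 2 remainder 16; since the remainder is 16, round up to i = 3. First occurrence in the window: #4 on Feb 12, 2013 (3×25 = 75 days in).
May 26, 2013 is 178 days after the start; 178 ÷ 25 = 7 remainder 3. Last occurrence in the window: #8 on May 23, 2013.
Occurrences #4 through #8: 5 in total.

5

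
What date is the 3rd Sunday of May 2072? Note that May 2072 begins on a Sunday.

May 15, 2072

May 2072 begins on a Sunday, so the first Sunday is May 1.
The 3rd Sunday is 2 weeks later: 1 + 14 = 15.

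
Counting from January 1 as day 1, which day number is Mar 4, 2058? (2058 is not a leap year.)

Days in months before Mar: 31 + 28 = 59.
Plus 4 days into Mar → day 63.

63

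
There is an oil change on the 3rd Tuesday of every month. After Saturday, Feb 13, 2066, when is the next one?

Feb 16, 2066

Feb 2066 starts on a Monday; its first Tuesday is the 2nd, so the 3rd Tuesday is the 16th — Feb 16, 2066.
Feb 16, 2066 is after Feb 13, 2066, so that is the next one.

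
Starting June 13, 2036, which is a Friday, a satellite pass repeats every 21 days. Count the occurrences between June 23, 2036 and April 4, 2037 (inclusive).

Occurrences land 21·i days after June 13, 2036 for i = 0, 1, 2, …
June 23, 2036 is 10 days after the start; 10 ÷ 21 = 0 remainder 10; since the remainder is 10, round up to i = 1. First occurrence in the window: #2 on July 4, 2036 (1×21 = 21 days in).
April 4, 2037 is 295 days after the start; 295 ÷ 21 = 14 remainder 1. Last occurrence in the window: #15 on April 3, 2037.
Occurrences #2 through #15: 14 in total.

14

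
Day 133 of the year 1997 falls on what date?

1997-05-13

January has 31 days (133 − 31 = 102 remain).
February has 28 days (102 − 28 = 74 remain).
March has 31 days (74 − 31 = 43 remain).
April has 30 days (43 − 30 = 13 remain).
13 into May → May 13.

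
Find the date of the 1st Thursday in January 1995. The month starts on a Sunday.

1995-01-05

January 1995 begins on a Sunday, so the first Thursday is January 5 (4 days later).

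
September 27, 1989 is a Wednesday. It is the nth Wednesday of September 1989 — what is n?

4th

Day 27 falls in week ⌈27/7⌉ of the month.
Days 1–7 hold the 1st Wednesday, 8–14 the 2nd, 15–21 the 3rd, 22–28 the 4th, 29–31 the 5th.
27 is in the range for the 4th.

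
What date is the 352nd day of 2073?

18 December 2073

January has 31 days (352 − 31 = 321 remain).
February has 28 days (321 − 28 = 293 remain).
March has 31 days (293 − 31 = 262 remain).
April has 30 days (262 − 30 = 232 remain).
May has 31 days (232 − 31 = 201 remain).
June has 30 days (201 − 30 = 171 remain).
July has 31 days (171 − 31 = 140 remain).
August has 31 days (140 − 31 = 109 remain).
September has 30 days (109 − 30 = 79 remain).
October has 31 days (79 − 31 = 48 remain).
November has 30 days (48 − 30 = 18 remain).
18 into December → December 18.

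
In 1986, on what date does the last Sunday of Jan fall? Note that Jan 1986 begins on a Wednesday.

Jan 26, 1986

Jan 1986 begins on a Wednesday, so the first Sunday is Jan 5 (4 days later).
Jan 1986 has 31 days. Adding weeks: 5, 12, 19, 26 — the last one ≤ 31 is the 26th.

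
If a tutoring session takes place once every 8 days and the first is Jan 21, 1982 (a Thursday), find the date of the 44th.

The 44th occurrence is 43 intervals after the first: 43 × 8 = 344 days after Jan 21, 1982.
Jan has 31 days — 10 days to the end of Jan leaves 334.
Feb has 28 days (306 left).
Mar has 31 days (275 left).
Apr has 30 days (245 left).
May has 31 days (214 left).
Jun has 30 days (184 left).
Jul has 31 days (153 left).
Aug has 31 days (122 left).
Sep has 30 days (92 left).
Oct has 31 days (61 left).
Nov has 30 days (31 left).
31 days into Dec → Dec 31, 1982.

Dec 31, 1982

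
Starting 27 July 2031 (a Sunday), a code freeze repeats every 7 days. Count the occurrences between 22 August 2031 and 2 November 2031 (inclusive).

Occurrences land 7·i days after 27 July 2031 for i = 0, 1, 2, …
22 August 2031 is 26 days after the start; 26 ÷ 7 = 3 remainder 5; since the remainder is 5, round up to i = 4. First occurrence in the window: #5 on 24 August 2031 (4×7 = 28 days in).
2 November 2031 is 98 days after the start; 98 ÷ 7 = 14 remainder 0. Last occurrence in the window: #15 on 2 November 2031.
Occurrences #5 through #15: 11 in total.

11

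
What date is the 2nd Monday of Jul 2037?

Jul 13, 2037

The first Monday of Jul 2037 is Jul 6.
The 2nd Monday is 1 weeks later: 6 + 7 = 13.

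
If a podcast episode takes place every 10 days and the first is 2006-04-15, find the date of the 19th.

2006-10-12

The 19th occurrence is 18 intervals after the first: 18 × 10 = 180 days after 2006-04-15.
April has 30 days — 15 days to the end of April leaves 165.
May has 31 days (134 left).
June has 30 days (104 left).
July has 31 days (73 left).
August has 31 days (42 left).
September has 30 days (12 left).
12 days into October → 2006-10-12.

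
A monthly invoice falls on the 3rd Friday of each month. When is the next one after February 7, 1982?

February 19, 1982

February 1982 starts on a Monday; its first Friday is the 5th, so the 3rd Friday is the 19th — February 19, 1982.
February 19, 1982 is after February 7, 1982, so that is the next one.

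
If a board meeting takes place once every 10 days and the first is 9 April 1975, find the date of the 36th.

The 36th occurrence is 35 intervals after the first: 35 × 10 = 350 days after 9 April 1975.
April has 30 days — 21 days to the end of April leaves 329.
May has 31 days (298 left).
June has 30 days (268 left).
July has 31 days (237 left).
August has 31 days (206 left).
September has 30 days (176 left).
October has 31 days (145 left).
November has 30 days (115 left).
December has 31 days (84 left).
January has 31 days (53 left).
February has 29 days (24 left).
24 days into March → 24 March 1976.

24 March 1976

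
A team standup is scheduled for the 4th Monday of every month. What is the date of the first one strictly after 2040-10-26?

2040-11-26

October 2040 starts on a Monday; its first Monday is the 1st, so the 4th Monday is the 22nd — 2040-10-22.
That is not after 2040-10-26, so look at November 2040.
November 2040 starts on a Thursday; its first Monday is the 5th, so the 4th Monday is the 26th — 2040-11-26.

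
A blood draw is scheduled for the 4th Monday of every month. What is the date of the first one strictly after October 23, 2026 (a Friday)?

October 2026 starts on a Thursday; its first Monday is the 5th, so the 4th Monday is the 26th — October 26, 2026.
October 26, 2026 is after October 23, 2026, so that is the next one.

October 26, 2026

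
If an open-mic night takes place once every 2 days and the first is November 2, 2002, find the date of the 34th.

January 7, 2003

The 34th occurrence is 33 intervals after the first: 33 × 2 = 66 days after November 2, 2002.
November has 30 days — 28 days to the end of November leaves 38.
December has 31 days (7 left).
7 days into January → January 7, 2003.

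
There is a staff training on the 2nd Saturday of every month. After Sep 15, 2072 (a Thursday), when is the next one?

Oct 8, 2072

Sep 2072 starts on a Thursday; its first Saturday is the 3rd, so the 2nd Saturday is the 10th — Sep 10, 2072.
That is not after Sep 15, 2072, so look at Oct 2072.
Oct 2072 starts on a Saturday; its first Saturday is the 1st, so the 2nd Saturday is the 8th — Oct 8, 2072.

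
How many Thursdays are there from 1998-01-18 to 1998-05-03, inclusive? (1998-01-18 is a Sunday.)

1998-01-18 is a Sunday; the first Thursday on or after it is 1998-01-22 (4 days later).
From 1998-01-22 to 1998-05-03: 9 + 28 + 31 + 30 + 3 = 101 days (rest of January, February, March, April, May).
101 ÷ 7 = 14 full weeks with remainder 3, so 14 more Thursdays after the first → 15.

15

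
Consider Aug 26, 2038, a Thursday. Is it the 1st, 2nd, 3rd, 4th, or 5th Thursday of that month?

Day 26 falls in week ⌈26/7⌉ of the month.
Days 1–7 hold the 1st Thursday, 8–14 the 2nd, 15–21 the 3rd, 22–28 the 4th, 29–31 the 5th.
26 is in the range for the 4th.

4th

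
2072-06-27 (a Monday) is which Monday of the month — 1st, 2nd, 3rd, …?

4th

Day 27 falls in week ⌈27/7⌉ of the month.
Days 1–7 hold the 1st Monday, 8–14 the 2nd, 15–21 the 3rd, 22–28 the 4th, 29–31 the 5th.
27 is in the range for the 4th.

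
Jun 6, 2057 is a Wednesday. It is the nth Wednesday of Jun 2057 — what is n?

Day 6 falls in week ⌈6/7⌉ of the month.
Days 1–7 hold the 1st Wednesday, 8–14 the 2nd, 15–21 the 3rd, 22–28 the 4th, 29–31 the 5th.
6 is in the range for the 1st.

1st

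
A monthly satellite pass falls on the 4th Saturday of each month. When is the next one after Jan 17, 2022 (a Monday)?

Jan 2022 starts on a Saturday; its first Saturday is the 1st, so the 4th Saturday is the 22nd — Jan 22, 2022.
Jan 22, 2022 is after Jan 17, 2022, so that is the next one.

Jan 22, 2022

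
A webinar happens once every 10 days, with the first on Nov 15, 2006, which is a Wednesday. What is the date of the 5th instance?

The 5th occurrence is 4 intervals after the first: 4 × 10 = 40 days after Nov 15, 2006.
Nov has 30 days — 15 days to the end of Nov leaves 25.
25 days into Dec → Dec 25, 2006.

Dec 25, 2006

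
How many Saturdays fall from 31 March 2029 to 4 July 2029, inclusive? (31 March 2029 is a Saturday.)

14

31 March 2029 is a Saturday; the first Saturday on or after it is 31 March 2029.
From 31 March 2029 to 4 July 2029: 0 + 30 + 31 + 30 + 4 = 95 days (rest of March, April, May, June, July).
95 ÷ 7 = 13 full weeks with remainder 4, so 13 more Saturdays after the first → 14.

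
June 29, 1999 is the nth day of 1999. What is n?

180

Days in months before June: 31 + 28 + 31 + 30 + 31 = 151.
Plus 29 days into June → day 180.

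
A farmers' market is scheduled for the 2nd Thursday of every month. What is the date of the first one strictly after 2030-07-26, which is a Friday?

2030-08-08

July 2030 starts on a Monday; its first Thursday is the 4th, so the 2nd Thursday is the 11th — 2030-07-11.
That is not after 2030-07-26, so look at August 2030.
August 2030 starts on a Thursday; its first Thursday is the 1st, so the 2nd Thursday is the 8th — 2030-08-08.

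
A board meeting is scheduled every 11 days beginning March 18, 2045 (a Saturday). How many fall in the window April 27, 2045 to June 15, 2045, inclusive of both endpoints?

5

Occurrences land 11·i days after March 18, 2045 for i = 0, 1, 2, …
April 27, 2045 is 40 days after the start; 40 ÷ 11 = 3 remainder 7; since the remainder is 7, round up to i = 4. First occurrence in the window: #5 on May 1, 2045 (4×11 = 44 days in).
June 15, 2045 is 89 days after the start; 89 ÷ 11 = 8 remainder 1. Last occurrence in the window: #9 on June 14, 2045.
Occurrences #5 through #9: 5 in total.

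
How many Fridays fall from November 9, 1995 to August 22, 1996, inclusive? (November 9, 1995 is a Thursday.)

November 9, 1995 is a Thursday; the first Friday on or after it is November 10, 1995 (1 day later).
From November 10, 1995 to August 22, 1996: 20 + 31 + 31 + 29 + 31 + 30 + 31 + 30 + 31 + 22 = 286 days (rest of November, December, January, February, March, April, May, June, July, August).
286 ÷ 7 = 40 full weeks with remainder 6, so 40 more Fridays after the first → 41.

41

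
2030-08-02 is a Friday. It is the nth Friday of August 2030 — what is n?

Day 2 falls in week ⌈2/7⌉ of the month.
Days 1–7 hold the 1st Friday, 8–14 the 2nd, 15–21 the 3rd, 22–28 the 4th, 29–31 the 5th.
2 is in the range for the 1st.

1st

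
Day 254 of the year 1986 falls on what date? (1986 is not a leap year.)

Jan has 31 days (254 − 31 = 223 remain).
Feb has 28 days (223 − 28 = 195 remain).
Mar has 31 days (195 − 31 = 164 remain).
Apr has 30 days (164 − 30 = 134 remain).
May has 31 days (134 − 31 = 103 remain).
Jun has 30 days (103 − 30 = 73 remain).
Jul has 31 days (73 − 31 = 42 remain).
Aug has 31 days (42 − 31 = 11 remain).
11 into Sep → Sep 11.

Sep 11, 1986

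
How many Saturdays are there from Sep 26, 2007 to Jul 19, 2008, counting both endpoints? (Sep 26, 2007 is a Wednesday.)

43

Sep 26, 2007 is a Wednesday; the first Saturday on or after it is Sep 29, 2007 (3 days later).
From Sep 29, 2007 to Jul 19, 2008: 1 + 31 + 30 + 31 + 31 + 29 + 31 + 30 + 31 + 30 + 19 = 294 days (rest of Sep, Oct, Nov, Dec, Jan, Feb, Mar, Apr, May, Jun, Jul).
294 ÷ 7 = 42 full weeks with remainder 0, so 42 more Saturdays after the first → 43.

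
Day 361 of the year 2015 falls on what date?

January has 31 days (361 − 31 = 330 remain).
February has 28 days (330 − 28 = 302 remain).
March has 31 days (302 − 31 = 271 remain).
April has 30 days (271 − 30 = 241 remain).
May has 31 days (241 − 31 = 210 remain).
June has 30 days (210 − 30 = 180 remain).
July has 31 days (180 − 31 = 149 remain).
August has 31 days (149 − 31 = 118 remain).
September has 30 days (118 − 30 = 88 remain).
October has 31 days (88 − 31 = 57 remain).
November has 30 days (57 − 30 = 27 remain).
27 into December → December 27.

2015-12-27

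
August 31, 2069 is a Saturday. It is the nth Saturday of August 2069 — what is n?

5th

Day 31 falls in week ⌈31/7⌉ of the month.
Days 1–7 hold the 1st Saturday, 8–14 the 2nd, 15–21 the 3rd, 22–28 the 4th, 29–31 the 5th.
31 is in the range for the 5th.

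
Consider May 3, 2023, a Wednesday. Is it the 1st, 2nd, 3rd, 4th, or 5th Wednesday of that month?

1st

Day 3 falls in week ⌈3/7⌉ of the month.
Days 1–7 hold the 1st Wednesday, 8–14 the 2nd, 15–21 the 3rd, 22–28 the 4th, 29–31 the 5th.
3 is in the range for the 1st.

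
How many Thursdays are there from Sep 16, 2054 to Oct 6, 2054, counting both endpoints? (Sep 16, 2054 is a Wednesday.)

Sep 16, 2054 is a Wednesday; the first Thursday on or after it is Sep 17, 2054 (1 day later).
From Sep 17, 2054 to Oct 6, 2054: 13 + 6 = 19 days (rest of Sep, Oct).
19 ÷ 7 = 2 full weeks with remainder 5, so 2 more Thursdays after the first → 3.

3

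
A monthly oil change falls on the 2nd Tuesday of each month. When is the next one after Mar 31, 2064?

Apr 8, 2064

Mar 2064 starts on a Saturday; its first Tuesday is the 4th, so the 2nd Tuesday is the 11th — Mar 11, 2064.
That is not after Mar 31, 2064, so look at Apr 2064.
Apr 2064 starts on a Tuesday; its first Tuesday is the 1st, so the 2nd Tuesday is the 8th — Apr 8, 2064.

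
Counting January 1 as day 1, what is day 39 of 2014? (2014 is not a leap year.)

January has 31 days (39 − 31 = 8 remain).
8 into February → February 8.

February 8, 2014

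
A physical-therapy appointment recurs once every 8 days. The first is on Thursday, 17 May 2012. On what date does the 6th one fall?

26 June 2012

The 6th occurrence is 5 intervals after the first: 5 × 8 = 40 days after 17 May 2012.
May has 31 days — 14 days to the end of May leaves 26.
26 days into June → 26 June 2012.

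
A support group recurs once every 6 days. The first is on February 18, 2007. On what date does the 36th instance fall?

The 36th occurrence is 35 intervals after the first: 35 × 6 = 210 days after February 18, 2007.
February has 28 days — 10 days to the end of February leaves 200.
March has 31 days (169 left).
April has 30 days (139 left).
May has 31 days (108 left).
June has 30 days (78 left).
July has 31 days (47 left).
August has 31 days (16 left).
16 days into September → September 16, 2007.

September 16, 2007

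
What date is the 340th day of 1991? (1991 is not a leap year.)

Dec 6, 1991

Jan has 31 days (340 − 31 = 309 remain).
Feb has 28 days (309 − 28 = 281 remain).
Mar has 31 days (281 − 31 = 250 remain).
Apr has 30 days (250 − 30 = 220 remain).
May has 31 days (220 − 31 = 189 remain).
Jun has 30 days (189 − 30 = 159 remain).
Jul has 31 days (159 − 31 = 128 remain).
Aug has 31 days (128 − 31 = 97 remain).
Sep has 30 days (97 − 30 = 67 remain).
Oct has 31 days (67 − 31 = 36 remain).
Nov has 30 days (36 − 30 = 6 remain).
6 into Dec → Dec 6.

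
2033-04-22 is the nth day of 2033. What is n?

Days in months before April: 31 + 28 + 31 = 90.
Plus 22 days into April → day 112.

112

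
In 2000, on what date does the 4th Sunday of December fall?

December 2000 begins on a Friday, so the first Sunday is December 3 (2 days later).
The 4th Sunday is 3 weeks later: 3 + 21 = 24.

December 24, 2000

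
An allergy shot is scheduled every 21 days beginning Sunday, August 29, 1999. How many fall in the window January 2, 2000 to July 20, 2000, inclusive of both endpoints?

Occurrences land 21·i days after August 29, 1999 for i = 0, 1, 2, …
January 2, 2000 is 126 days after the start; 126 ÷ 21 = 6 remainder 0. First occurrence in the window: #7 on January 2, 2000 (6×21 = 126 days in).
July 20, 2000 is 326 days after the start; 326 ÷ 21 = 15 remainder 11. Last occurrence in the window: #16 on July 9, 2000.
Occurrences #7 through #16: 10 in total.

10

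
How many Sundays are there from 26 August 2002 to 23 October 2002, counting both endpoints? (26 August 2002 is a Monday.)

26 August 2002 is a Monday; the first Sunday on or after it is 1 September 2002 (6 days later).
From 1 September 2002 to 23 October 2002: 29 + 23 = 52 days (rest of September, October).
52 ÷ 7 = 7 full weeks with remainder 3, so 7 more Sundays after the first → 8.

8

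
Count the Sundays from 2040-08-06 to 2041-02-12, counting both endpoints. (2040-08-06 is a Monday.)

27

2040-08-06 is a Monday; the first Sunday on or after it is 2040-08-12 (6 days later).
From 2040-08-12 to 2041-02-12: 19 + 30 + 31 + 30 + 31 + 31 + 12 = 184 days (rest of August, September, October, November, December, January, February).
184 ÷ 7 = 26 full weeks with remainder 2, so 26 more Sundays after the first → 27.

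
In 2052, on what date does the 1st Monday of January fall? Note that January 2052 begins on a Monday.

1 January 2052

January 2052 begins on a Monday, so the first Monday is January 1.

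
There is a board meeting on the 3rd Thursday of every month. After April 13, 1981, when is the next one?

April 1981 starts on a Wednesday; its first Thursday is the 2nd, so the 3rd Thursday is the 16th — April 16, 1981.
April 16, 1981 is after April 13, 1981, so that is the next one.

April 16, 1981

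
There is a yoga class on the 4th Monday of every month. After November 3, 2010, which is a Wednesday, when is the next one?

November 2010 starts on a Monday; its first Monday is the 1st, so the 4th Monday is the 22nd — November 22, 2010.
November 22, 2010 is after November 3, 2010, so that is the next one.

November 22, 2010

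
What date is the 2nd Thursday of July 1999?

1999-07-08

The first Thursday of July 1999 is July 1.
The 2nd Thursday is 1 weeks later: 1 + 7 = 8.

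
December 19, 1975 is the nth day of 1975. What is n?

353

Days in months before December: 31 + 28 + 31 + 30 + 31 + 30 + 31 + 31 + 30 + 31 + 30 = 334.
Plus 19 days into December → day 353.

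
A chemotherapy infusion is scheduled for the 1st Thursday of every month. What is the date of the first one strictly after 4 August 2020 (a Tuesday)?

6 August 2020

August 2020 starts on a Saturday, so its 1st Thursday is 6 August 2020 (5 days in).
6 August 2020 is after 4 August 2020, so that is the next one.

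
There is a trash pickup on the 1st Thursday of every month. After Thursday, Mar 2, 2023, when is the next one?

Apr 6, 2023

Mar 2023 starts on a Wednesday, so its 1st Thursday is Mar 2, 2023 (1 day in).
That is not after Mar 2, 2023, so look at Apr 2023.
Apr 2023 starts on a Saturday, so its 1st Thursday is Apr 6, 2023 (5 days in).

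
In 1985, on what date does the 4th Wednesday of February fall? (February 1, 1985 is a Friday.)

February 1985 begins on a Friday, so the first Wednesday is February 6 (5 days later).
The 4th Wednesday is 3 weeks later: 6 + 21 = 27.

February 27, 1985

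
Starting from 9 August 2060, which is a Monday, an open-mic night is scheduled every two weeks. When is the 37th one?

The 37th occurrence is 36 intervals after the first: 36 × 14 = 504 days after 9 August 2060.
August has 31 days — 22 days to the end of August leaves 482.
From end of August to end of 2060 is 122 days (360 left).
January has 31 days (329 left).
February has 28 days (301 left).
March has 31 days (270 left).
April has 30 days (240 left).
May has 31 days (209 left).
June has 30 days (179 left).
July has 31 days (148 left).
August has 31 days (117 left).
September has 30 days (87 left).
October has 31 days (56 left).
November has 30 days (26 left).
26 days into December → 26 December 2061.

26 December 2061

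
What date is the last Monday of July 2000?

2000-07-31

The first Monday of July 2000 is July 3.
July 2000 has 31 days. Adding weeks: 3, 10, 17, 24, 31 — the last one ≤ 31 is the 31st.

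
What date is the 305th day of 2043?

January has 31 days (305 − 31 = 274 remain).
February has 28 days (274 − 28 = 246 remain).
March has 31 days (246 − 31 = 215 remain).
April has 30 days (215 − 30 = 185 remain).
May has 31 days (185 − 31 = 154 remain).
June has 30 days (154 − 30 = 124 remain).
July has 31 days (124 − 31 = 93 remain).
August has 31 days (93 − 31 = 62 remain).
September has 30 days (62 − 30 = 32 remain).
October has 31 days (32 − 31 = 1 remain).
1 into November → November 1.

November 1, 2043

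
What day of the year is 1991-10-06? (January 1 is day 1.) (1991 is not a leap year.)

279

Days in months before October: 31 + 28 + 31 + 30 + 31 + 30 + 31 + 31 + 30 = 273.
Plus 6 days into October → day 279.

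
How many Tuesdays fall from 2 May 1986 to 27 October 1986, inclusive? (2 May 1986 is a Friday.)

2 May 1986 is a Friday; the first Tuesday on or after it is 6 May 1986 (4 days later).
From 6 May 1986 to 27 October 1986: 25 + 30 + 31 + 31 + 30 + 27 = 174 days (rest of May, June, July, August, September, October).
174 ÷ 7 = 24 full weeks with remainder 6, so 24 more Tuesdays after the first → 25.

25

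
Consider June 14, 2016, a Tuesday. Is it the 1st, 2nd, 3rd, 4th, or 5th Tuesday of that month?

Day 14 falls in week ⌈14/7⌉ of the month.
Days 1–7 hold the 1st Tuesday, 8–14 the 2nd, 15–21 the 3rd, 22–28 the 4th, 29–31 the 5th.
14 is in the range for the 2nd.

2nd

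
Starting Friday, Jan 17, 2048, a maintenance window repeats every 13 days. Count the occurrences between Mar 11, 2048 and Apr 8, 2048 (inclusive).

Occurrences land 13·i days after Jan 17, 2048 for i = 0, 1, 2, …
Mar 11, 2048 is 54 days after the start; 54 ÷ 13 = 4 remainder 2; since the remainder is 2, round up to i = 5. First occurrence in the window: #6 on Mar 22, 2048 (5×13 = 65 days in).
Apr 8, 2048 is 82 days after the start; 82 ÷ 13 = 6 remainder 4. Last occurrence in the window: #7 on Apr 4, 2048.
Occurrences #6 through #7: 2 in total.

2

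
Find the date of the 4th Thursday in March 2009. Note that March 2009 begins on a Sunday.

March 2009 begins on a Sunday, so the first Thursday is March 5 (4 days later).
The 4th Thursday is 3 weeks later: 5 + 21 = 26.

26 March 2009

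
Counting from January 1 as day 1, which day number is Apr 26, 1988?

Days in months before Apr: 31 + 29 + 31 = 91.
Plus 26 days into Apr → day 117.

117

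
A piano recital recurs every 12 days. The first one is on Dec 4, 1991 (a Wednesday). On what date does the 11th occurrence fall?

Apr 2, 1992

The 11th occurrence is 10 intervals after the first: 10 × 12 = 120 days after Dec 4, 1991.
Dec has 31 days — 27 days to the end of Dec leaves 93.
Jan has 31 days (62 left).
Feb has 29 days (33 left).
Mar has 31 days (2 left).
2 days into Apr → Apr 2, 1992.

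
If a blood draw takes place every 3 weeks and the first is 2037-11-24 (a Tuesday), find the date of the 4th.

2038-01-26

The 4th occurrence is 3 intervals after the first: 3 × 21 = 63 days after 2037-11-24.
November has 30 days — 6 days to the end of November leaves 57.
December has 31 days (26 left).
26 days into January → 2038-01-26.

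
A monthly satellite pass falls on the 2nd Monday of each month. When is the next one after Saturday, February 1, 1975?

February 1975 starts on a Saturday; its first Monday is the 3rd, so the 2nd Monday is the 10th — February 10, 1975.
February 10, 1975 is after February 1, 1975, so that is the next one.

February 10, 1975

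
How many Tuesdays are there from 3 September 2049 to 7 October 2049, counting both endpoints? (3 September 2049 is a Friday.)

3 September 2049 is a Friday; the first Tuesday on or after it is 7 September 2049 (4 days later).
From 7 September 2049 to 7 October 2049: 23 + 7 = 30 days (rest of September, October).
30 ÷ 7 = 4 full weeks with remainder 2, so 4 more Tuesdays after the first → 5.

5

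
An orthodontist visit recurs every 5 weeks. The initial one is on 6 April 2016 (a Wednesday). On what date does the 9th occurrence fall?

11 January 2017

The 9th occurrence is 8 intervals after the first: 8 × 35 = 280 days after 6 April 2016.
April has 30 days — 24 days to the end of April leaves 256.
May has 31 days (225 left).
June has 30 days (195 left).
July has 31 days (164 left).
August has 31 days (133 left).
September has 30 days (103 left).
October has 31 days (72 left).
November has 30 days (42 left).
December has 31 days (11 left).
11 days into January → 11 January 2017.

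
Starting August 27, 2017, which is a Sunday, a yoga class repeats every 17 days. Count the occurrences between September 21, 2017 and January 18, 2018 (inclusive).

Occurrences land 17·i days after August 27, 2017 for i = 0, 1, 2, …
September 21, 2017 is 25 days after the start; 25 ÷ 17 = 1 remainder 8; since the remainder is 8, round up to i = 2. First occurrence in the window: #3 on September 30, 2017 (2×17 = 34 days in).
January 18, 2018 is 144 days after the start; 144 ÷ 17 = 8 remainder 8. Last occurrence in the window: #9 on January 10, 2018.
Occurrences #3 through #9: 7 in total.

7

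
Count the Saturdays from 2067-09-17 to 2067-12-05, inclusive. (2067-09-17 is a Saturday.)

12

2067-09-17 is a Saturday; the first Saturday on or after it is 2067-09-17.
From 2067-09-17 to 2067-12-05: 13 + 31 + 30 + 5 = 79 days (rest of September, October, November, December).
79 ÷ 7 = 11 full weeks with remainder 2, so 11 more Saturdays after the first → 12.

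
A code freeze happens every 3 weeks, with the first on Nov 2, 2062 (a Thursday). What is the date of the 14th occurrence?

The 14th occurrence is 13 intervals after the first: 13 × 21 = 273 days after Nov 2, 2062.
Nov has 30 days — 28 days to the end of Nov leaves 245.
Dec has 31 days (214 left).
Jan has 31 days (183 left).
Feb has 28 days (155 left).
Mar has 31 days (124 left).
Apr has 30 days (94 left).
May has 31 days (63 left).
Jun has 30 days (33 left).
Jul has 31 days (2 left).
2 days into Aug → Aug 2, 2063.

Aug 2, 2063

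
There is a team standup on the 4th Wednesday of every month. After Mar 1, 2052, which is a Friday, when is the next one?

Mar 2052 starts on a Friday; its first Wednesday is the 6th, so the 4th Wednesday is the 27th — Mar 27, 2052.
Mar 27, 2052 is after Mar 1, 2052, so that is the next one.

Mar 27, 2052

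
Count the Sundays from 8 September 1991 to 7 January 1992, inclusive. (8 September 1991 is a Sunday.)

18

8 September 1991 is a Sunday; the first Sunday on or after it is 8 September 1991.
From 8 September 1991 to 7 January 1992: 22 + 31 + 30 + 31 + 7 = 121 days (rest of September, October, November, December, January).
121 ÷ 7 = 17 full weeks with remainder 2, so 17 more Sundays after the first → 18.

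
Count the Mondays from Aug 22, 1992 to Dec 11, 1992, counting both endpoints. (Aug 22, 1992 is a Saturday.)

16

Aug 22, 1992 is a Saturday; the first Monday on or after it is Aug 24, 1992 (2 days later).
From Aug 24, 1992 to Dec 11, 1992: 7 + 30 + 31 + 30 + 11 = 109 days (rest of Aug, Sep, Oct, Nov, Dec).
109 ÷ 7 = 15 full weeks with remainder 4, so 15 more Mondays after the first → 16.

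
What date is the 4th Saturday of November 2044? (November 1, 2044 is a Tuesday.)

2044-11-26

November 2044 begins on a Tuesday, so the first Saturday is November 5 (4 days later).
The 4th Saturday is 3 weeks later: 5 + 21 = 26.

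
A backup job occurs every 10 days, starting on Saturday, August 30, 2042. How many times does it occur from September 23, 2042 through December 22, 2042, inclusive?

9

Occurrences land 10·i days after August 30, 2042 for i = 0, 1, 2, …
September 23, 2042 is 24 days after the start; 24 ÷ 10 = 2 remainder 4; since the remainder is 4, round up to i = 3. First occurrence in the window: #4 on September 29, 2042 (3×10 = 30 days in).
December 22, 2042 is 114 days after the start; 114 ÷ 10 = 11 remainder 4. Last occurrence in the window: #12 on December 18, 2042.
Occurrences #4 through #12: 9 in total.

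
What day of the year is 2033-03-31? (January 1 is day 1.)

Days in months before March: 31 + 28 = 59.
Plus 31 days into March → day 90.

90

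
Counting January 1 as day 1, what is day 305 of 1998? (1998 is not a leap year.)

January has 31 days (305 − 31 = 274 remain).
February has 28 days (274 − 28 = 246 remain).
March has 31 days (246 − 31 = 215 remain).
April has 30 days (215 − 30 = 185 remain).
May has 31 days (185 − 31 = 154 remain).
June has 30 days (154 − 30 = 124 remain).
July has 31 days (124 − 31 = 93 remain).
August has 31 days (93 − 31 = 62 remain).
September has 30 days (62 − 30 = 32 remain).
October has 31 days (32 − 31 = 1 remain).
1 into November → November 1.

November 1, 1998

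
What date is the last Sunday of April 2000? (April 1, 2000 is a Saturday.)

2000-04-30

April 2000 begins on a Saturday, so the first Sunday is April 2 (1 day later).
April 2000 has 30 days. Adding weeks: 2, 9, 16, 23, 30 — the last one ≤ 30 is the 30th.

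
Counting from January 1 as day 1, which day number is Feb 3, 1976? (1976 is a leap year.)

Days in months before Feb: 31 = 31.
Plus 3 days into Feb → day 34.

34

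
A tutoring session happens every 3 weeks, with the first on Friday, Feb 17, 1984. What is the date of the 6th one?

Jun 1, 1984

The 6th occurrence is 5 intervals after the first: 5 × 21 = 105 days after Feb 17, 1984.
Feb has 29 days — 12 days to the end of Feb leaves 93.
Mar has 31 days (62 left).
Apr has 30 days (32 left).
May has 31 days (1 left).
1 day into Jun → Jun 1, 1984.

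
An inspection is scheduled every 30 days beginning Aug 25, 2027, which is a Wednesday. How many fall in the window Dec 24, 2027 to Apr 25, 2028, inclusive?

4

Occurrences land 30·i days after Aug 25, 2027 for i = 0, 1, 2, …
Dec 24, 2027 is 121 days after the start; 121 ÷ 30 = 4 remainder 1; since the remainder is 1, round up to i = 5. First occurrence in the window: #6 on Jan 22, 2028 (5×30 = 150 days in).
Apr 25, 2028 is 244 days after the start; 244 ÷ 30 = 8 remainder 4. Last occurrence in the window: #9 on Apr 21, 2028.
Occurrences #6 through #9: 4 in total.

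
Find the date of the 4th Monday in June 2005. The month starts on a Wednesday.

2005-06-27

June 2005 begins on a Wednesday, so the first Monday is June 6 (5 days later).
The 4th Monday is 3 weeks later: 6 + 21 = 27.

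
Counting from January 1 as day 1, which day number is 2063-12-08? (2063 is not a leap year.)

342

Days in months before December: 31 + 28 + 31 + 30 + 31 + 30 + 31 + 31 + 30 + 31 + 30 = 334.
Plus 8 days into December → day 342.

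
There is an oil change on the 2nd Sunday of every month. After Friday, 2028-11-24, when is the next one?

November 2028 starts on a Wednesday; its first Sunday is the 5th, so the 2nd Sunday is the 12th — 2028-11-12.
That is not after 2028-11-24, so look at December 2028.
December 2028 starts on a Friday; its first Sunday is the 3rd, so the 2nd Sunday is the 10th — 2028-12-10.

2028-12-10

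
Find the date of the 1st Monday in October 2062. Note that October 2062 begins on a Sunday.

October 2062 begins on a Sunday, so the first Monday is October 2 (1 day later).

2 October 2062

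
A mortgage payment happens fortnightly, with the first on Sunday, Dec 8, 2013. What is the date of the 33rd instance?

The 33rd occurrence is 32 intervals after the first: 32 × 14 = 448 days after Dec 8, 2013.
Dec has 31 days — 23 days to the end of Dec leaves 425.
2014 has 365 days (60 left).
Jan has 31 days (29 left).
Feb has 28 days (1 left).
1 day into Mar → Mar 1, 2015.

Mar 1, 2015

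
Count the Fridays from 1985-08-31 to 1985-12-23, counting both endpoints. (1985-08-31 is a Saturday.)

1985-08-31 is a Saturday; the first Friday on or after it is 1985-09-06 (6 days later).
From 1985-09-06 to 1985-12-23: 24 + 31 + 30 + 23 = 108 days (rest of September, October, November, December).
108 ÷ 7 = 15 full weeks with remainder 3, so 15 more Fridays after the first → 16.

16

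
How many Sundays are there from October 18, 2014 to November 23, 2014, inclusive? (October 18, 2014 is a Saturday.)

October 18, 2014 is a Saturday; the first Sunday on or after it is October 19, 2014 (1 day later).
From October 19, 2014 to November 23, 2014: 12 + 23 = 35 days (rest of October, November).
35 ÷ 7 = 5 full weeks with remainder 0, so 5 more Sundays after the first → 6.

6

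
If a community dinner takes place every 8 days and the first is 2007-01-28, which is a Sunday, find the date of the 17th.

The 17th occurrence is 16 intervals after the first: 16 × 8 = 128 days after 2007-01-28.
January has 31 days — 3 days to the end of January leaves 125.
February has 28 days (97 left).
March has 31 days (66 left).
April has 30 days (36 left).
May has 31 days (5 left).
5 days into June → 2007-06-05.

2007-06-05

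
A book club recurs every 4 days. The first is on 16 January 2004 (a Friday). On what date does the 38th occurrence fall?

12 June 2004

The 38th occurrence is 37 intervals after the first: 37 × 4 = 148 days after 16 January 2004.
January has 31 days — 15 days to the end of January leaves 133.
February has 29 days (104 left).
March has 31 days (73 left).
April has 30 days (43 left).
May has 31 days (12 left).
12 days into June → 12 June 2004.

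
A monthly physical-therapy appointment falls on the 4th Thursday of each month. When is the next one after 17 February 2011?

February 2011 starts on a Tuesday; its first Thursday is the 3rd, so the 4th Thursday is the 24th — 24 February 2011.
24 February 2011 is after 17 February 2011, so that is the next one.

24 February 2011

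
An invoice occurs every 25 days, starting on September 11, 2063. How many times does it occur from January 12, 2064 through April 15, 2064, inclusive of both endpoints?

4

Occurrences land 25·i days after September 11, 2063 for i = 0, 1, 2, …
January 12, 2064 is 123 days after the start; 123 ÷ 25 = 4 remainder 23; since the remainder is 23, round up to i = 5. First occurrence in the window: #6 on January 14, 2064 (5×25 = 125 days in).
April 15, 2064 is 217 days after the start; 217 ÷ 25 = 8 remainder 17. Last occurrence in the window: #9 on March 29, 2064.
Occurrences #6 through #9: 4 in total.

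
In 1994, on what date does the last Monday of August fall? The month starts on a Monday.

29 August 1994

August 1994 begins on a Monday, so the first Monday is August 1.
August 1994 has 31 days. Adding weeks: 1, 8, 15, 22, 29 — the last one ≤ 31 is the 29th.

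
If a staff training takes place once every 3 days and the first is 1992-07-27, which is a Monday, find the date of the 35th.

1992-11-06

The 35th occurrence is 34 intervals after the first: 34 × 3 = 102 days after 1992-07-27.
July has 31 days — 4 days to the end of July leaves 98.
August has 31 days (67 left).
September has 30 days (37 left).
October has 31 days (6 left).
6 days into November → 1992-11-06.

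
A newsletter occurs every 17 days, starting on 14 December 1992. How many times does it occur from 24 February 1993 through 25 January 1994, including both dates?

Occurrences land 17·i days after 14 December 1992 for i = 0, 1, 2, …
24 February 1993 is 72 days after the start; 72 ÷ 17 = 4 remainder 4; since the remainder is 4, round up to i = 5. First occurrence in the window: #6 on 9 March 1993 (5×17 = 85 days in).
25 January 1994 is 407 days after the start; 407 ÷ 17 = 23 remainder 16. Last occurrence in the window: #24 on 9 January 1994.
Occurrences #6 through #24: 19 in total.

19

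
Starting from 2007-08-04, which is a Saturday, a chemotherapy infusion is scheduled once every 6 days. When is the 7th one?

The 7th occurrence is 6 intervals after the first: 6 × 6 = 36 days after 2007-08-04.
August has 31 days — 27 days to the end of August leaves 9.
9 days into September → 2007-09-09.

2007-09-09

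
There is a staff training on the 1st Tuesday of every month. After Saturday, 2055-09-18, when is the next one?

September 2055 starts on a Wednesday, so its 1st Tuesday is 2055-09-07 (6 days in).
That is not after 2055-09-18, so look at October 2055.
October 2055 starts on a Friday, so its 1st Tuesday is 2055-10-05 (4 days in).

2055-10-05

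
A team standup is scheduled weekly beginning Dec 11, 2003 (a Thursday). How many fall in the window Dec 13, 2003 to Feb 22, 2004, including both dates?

Occurrences land 7·i days after Dec 11, 2003 for i = 0, 1, 2, …
Dec 13, 2003 is 2 days after the start; 2 ÷ 7 = 0 remainder 2; since the remainder is 2, round up to i = 1. First occurrence in the window: #2 on Dec 18, 2003 (1×7 = 7 days in).
Feb 22, 2004 is 73 days after the start; 73 ÷ 7 = 10 remainder 3. Last occurrence in the window: #11 on Feb 19, 2004.
Occurrences #2 through #11: 10 in total.

10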